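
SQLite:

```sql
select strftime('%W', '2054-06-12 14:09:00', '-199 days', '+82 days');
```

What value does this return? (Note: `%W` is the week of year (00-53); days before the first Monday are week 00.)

06

First apply '-199 days', '+82 days': 2054-06-12 14:09:00 → 2054-02-15 14:09:00.
2054-02-15 is a Sunday. SQLite's %W counts Mondays since the year started; the result is 06.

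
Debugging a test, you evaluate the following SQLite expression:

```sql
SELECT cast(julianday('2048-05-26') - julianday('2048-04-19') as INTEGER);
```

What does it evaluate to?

11 days remain in April 2048 after the 19th (30 − 19).
Then 26 days into May 2048.
Total: 11 + 26 = 37.

37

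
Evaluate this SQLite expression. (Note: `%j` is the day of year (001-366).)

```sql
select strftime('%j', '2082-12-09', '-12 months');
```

First apply '-12 months': 2082-12-09 → 2081-12-09.
Day-of-year for 2081-12-09: days since 2081-01-01 inclusive = 343, zero-padded to 343.

343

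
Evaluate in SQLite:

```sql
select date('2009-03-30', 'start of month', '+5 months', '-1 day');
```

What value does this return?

2009-07-31

`start of month` rewinds 2009-03-30 to 2009-03-01.
Adding +5 months to 2009-03-01 gives 2009-08-01.
Going back 1 day from 2009-08-01 reaches 2009-07-31 (last day of July, 31 days).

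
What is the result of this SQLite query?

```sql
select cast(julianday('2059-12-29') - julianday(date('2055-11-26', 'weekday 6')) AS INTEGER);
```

1493

`weekday 6` advances to the next Saturday; 2055-11-26 is a Friday, so it moves forward to 2055-11-27.
3 days remain in November 2055 after the 27th (30 − 27).
Full months from December 2055 through November 2059 contribute their day counts.
Then 29 days into December 2059.
Total: 3 + 31 + 31 + 29 + 31 + 30 + 31 + 30 + 31 + 31 + 30 + 31 + 30 + 31 + 31 + 28 + 31 + 30 + 31 + 30 + 31 + 31 + 30 + 31 + 30 + 31 + 31 + 28 + 31 + 30 + 31 + 30 + 31 + 31 + 30 + 31 + 30 + 31 + 31 + 28 + 31 + 30 + 31 + 30 + 31 + 31 + 30 + 31 + 30 + 29 = 1493.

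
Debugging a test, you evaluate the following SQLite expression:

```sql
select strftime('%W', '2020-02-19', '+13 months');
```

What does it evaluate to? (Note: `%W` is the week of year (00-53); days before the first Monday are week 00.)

First apply '+13 months': 2020-02-19 → 2021-03-19.
2021-03-19 is a Friday. SQLite's %W counts Mondays since the year started; the result is 11.

11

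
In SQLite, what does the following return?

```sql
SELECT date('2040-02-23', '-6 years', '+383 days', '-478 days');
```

2033-11-20

Adding -6 years to 2040-02-23 gives 2034-02-23.
Applying '+383 days' to 2034-02-23: counting 383 days forward gives 2035-03-13.
Applying '-478 days' to 2035-03-13: counting 478 days back gives 2033-11-20.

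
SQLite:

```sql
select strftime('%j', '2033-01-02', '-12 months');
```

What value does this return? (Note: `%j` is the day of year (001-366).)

002

First apply '-12 months': 2033-01-02 → 2032-01-02.
Day-of-year for 2032-01-02: days since 2032-01-01 inclusive = 2, zero-padded to 002.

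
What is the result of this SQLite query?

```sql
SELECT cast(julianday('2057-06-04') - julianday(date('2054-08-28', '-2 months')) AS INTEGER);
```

1072

Adding -2 months to 2054-08-28 gives 2054-06-28.
2 days remain in June 2054 after the 28th (30 − 28).
Full months from July 2054 through May 2057 contribute their day counts.
Then 4 days into June 2057.
Total: 2 + 31 + 31 + 30 + 31 + 30 + 31 + 31 + 28 + 31 + 30 + 31 + 30 + 31 + 31 + 30 + 31 + 30 + 31 + 31 + 29 + 31 + 30 + 31 + 30 + 31 + 31 + 30 + 31 + 30 + 31 + 31 + 28 + 31 + 30 + 31 + 4 = 1072.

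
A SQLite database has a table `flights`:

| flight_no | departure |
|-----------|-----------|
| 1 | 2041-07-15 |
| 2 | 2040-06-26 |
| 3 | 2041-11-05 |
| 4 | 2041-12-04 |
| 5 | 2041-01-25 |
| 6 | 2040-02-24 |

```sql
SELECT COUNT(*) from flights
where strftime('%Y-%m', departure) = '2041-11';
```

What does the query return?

1

Rows with year-month 2041-11: 2041-11-05 → 1.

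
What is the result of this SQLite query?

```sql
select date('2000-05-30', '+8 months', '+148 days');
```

Adding +8 months to 2000-05-30 gives 2001-01-30.
Applying '+148 days' to 2001-01-30: counting 148 days forward gives 2001-06-27.

2001-06-27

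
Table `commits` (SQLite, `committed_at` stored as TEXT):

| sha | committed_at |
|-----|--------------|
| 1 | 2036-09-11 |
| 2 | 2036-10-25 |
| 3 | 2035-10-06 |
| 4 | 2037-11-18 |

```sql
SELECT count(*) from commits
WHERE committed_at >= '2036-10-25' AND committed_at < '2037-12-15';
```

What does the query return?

2

Rows in [2036-10-25, 2037-12-15): 2036-10-25, 2037-11-18 → 2 rows.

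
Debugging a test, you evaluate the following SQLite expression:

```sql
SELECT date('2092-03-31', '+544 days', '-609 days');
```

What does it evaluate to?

2092-01-26

Applying '+544 days' to 2092-03-31: counting 544 days forward gives 2093-09-26.
Applying '-609 days' to 2093-09-26: counting 609 days back gives 2092-01-26.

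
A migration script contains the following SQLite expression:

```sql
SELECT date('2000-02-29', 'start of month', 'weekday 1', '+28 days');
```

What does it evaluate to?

`start of month` rewinds 2000-02-29 to 2000-02-01.
`weekday 1` advances to the next Monday; 2000-02-01 is a Tuesday, so it moves forward to 2000-02-07.
February 2000 has 29 days; 22 remain after the 7th, so 23 days reach 2000-03-01.
Advancing 5 more days within March lands on 2000-03-06.

2000-03-06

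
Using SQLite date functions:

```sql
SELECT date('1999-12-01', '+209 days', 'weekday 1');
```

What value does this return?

2000-07-03

Applying '+209 days' to 1999-12-01: counting 209 days forward gives 2000-06-27.
`weekday 1` advances to the next Monday; 2000-06-27 is a Tuesday, so it moves forward to 2000-07-03.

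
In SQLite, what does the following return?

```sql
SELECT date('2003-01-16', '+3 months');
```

Adding +3 months to 2003-01-16 gives 2003-04-16.

2003-04-16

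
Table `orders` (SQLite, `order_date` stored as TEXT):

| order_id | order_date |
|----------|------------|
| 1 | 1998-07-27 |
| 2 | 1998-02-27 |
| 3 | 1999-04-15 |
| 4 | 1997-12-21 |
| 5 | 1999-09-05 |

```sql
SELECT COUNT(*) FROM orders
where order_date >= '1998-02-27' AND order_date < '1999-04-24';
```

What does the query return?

Rows in [1998-02-27, 1999-04-24): 1998-07-27, 1998-02-27, 1999-04-15 → 3 rows.

3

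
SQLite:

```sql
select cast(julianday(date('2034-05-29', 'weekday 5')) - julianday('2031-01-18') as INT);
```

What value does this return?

`weekday 5` advances to the next Friday; 2034-05-29 is a Monday, so it moves forward to 2034-06-02.
13 days remain in January 2031 after the 18th (31 − 18).
Full months from February 2031 through May 2034 contribute their day counts.
Then 2 days into June 2034.
Total: 13 + 28 + 31 + 30 + 31 + 30 + 31 + 31 + 30 + 31 + 30 + 31 + 31 + 29 + 31 + 30 + 31 + 30 + 31 + 31 + 30 + 31 + 30 + 31 + 31 + 28 + 31 + 30 + 31 + 30 + 31 + 31 + 30 + 31 + 30 + 31 + 31 + 28 + 31 + 30 + 31 + 2 = 1231.

1231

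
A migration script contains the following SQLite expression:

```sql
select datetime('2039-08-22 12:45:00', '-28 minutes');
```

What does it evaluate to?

-28 minutes from 2039-08-22 12:45:00 is 2039-08-22 12:17:00.

2039-08-22 12:17:00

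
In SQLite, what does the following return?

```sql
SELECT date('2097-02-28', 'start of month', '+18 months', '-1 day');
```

2098-07-31

`start of month` rewinds 2097-02-28 to 2097-02-01.
Adding +18 months to 2097-02-01 gives 2098-08-01.
Going back 1 day from 2098-08-01 reaches 2098-07-31 (last day of July, 31 days).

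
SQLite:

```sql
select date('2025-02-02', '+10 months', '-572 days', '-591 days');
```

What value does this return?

2022-09-26

Adding +10 months to 2025-02-02 gives 2025-12-02.
Applying '-572 days' to 2025-12-02: counting 572 days back gives 2024-05-09.
Applying '-591 days' to 2024-05-09: counting 591 days back gives 2022-09-26.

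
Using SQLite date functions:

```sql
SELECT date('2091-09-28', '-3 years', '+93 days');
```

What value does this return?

Adding -3 years to 2091-09-28 gives 2088-09-28.
Applying '+93 days' to 2088-09-28: counting 93 days forward gives 2088-12-30.

2088-12-30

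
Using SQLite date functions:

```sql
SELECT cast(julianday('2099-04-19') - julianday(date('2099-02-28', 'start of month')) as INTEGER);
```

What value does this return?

`start of month` rewinds 2099-02-28 to 2099-02-01.
27 days remain in February 2099 after the 1st (28 − 1).
March 2099: 31 days.
Then 19 days into April 2099.
Total: 27 + 31 + 19 = 77.

77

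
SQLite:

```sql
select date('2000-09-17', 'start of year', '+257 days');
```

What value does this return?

`start of year` rewinds 2000-09-17 to 2000-01-01.
Applying '+257 days' to 2000-01-01: counting 257 days forward gives 2000-09-14.

2000-09-14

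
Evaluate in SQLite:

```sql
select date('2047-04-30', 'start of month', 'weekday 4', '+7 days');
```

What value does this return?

`start of month` rewinds 2047-04-30 to 2047-04-01.
`weekday 4` advances to the next Thursday; 2047-04-01 is a Monday, so it moves forward to 2047-04-04.
Advancing 7 more days within April lands on 2047-04-11.

2047-04-11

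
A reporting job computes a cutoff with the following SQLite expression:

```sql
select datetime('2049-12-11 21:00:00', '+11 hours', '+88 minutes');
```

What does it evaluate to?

+11 hours from 2049-12-11 21:00:00 is 2049-12-12 08:00:00 (crosses midnight).
88 minutes = 1h 28m; +88 minutes from 2049-12-12 08:00:00 is 2049-12-12 09:28:00.

2049-12-12 09:28:00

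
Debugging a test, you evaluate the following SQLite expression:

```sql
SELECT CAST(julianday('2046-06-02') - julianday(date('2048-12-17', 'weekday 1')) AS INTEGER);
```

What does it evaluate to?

-933

`weekday 1` advances to the next Monday; 2048-12-17 is a Thursday, so it moves forward to 2048-12-21.
28 days remain in June 2046 after the 2nd (30 − 2).
Full months from July 2046 through November 2048 contribute their day counts.
Then 21 days into December 2048.
Total: 28 + 31 + 31 + 30 + 31 + 30 + 31 + 31 + 28 + 31 + 30 + 31 + 30 + 31 + 31 + 30 + 31 + 30 + 31 + 31 + 29 + 31 + 30 + 31 + 30 + 31 + 31 + 30 + 31 + 30 + 21 = 933.
The subtraction is earlier − later, so the result is −933 → -933.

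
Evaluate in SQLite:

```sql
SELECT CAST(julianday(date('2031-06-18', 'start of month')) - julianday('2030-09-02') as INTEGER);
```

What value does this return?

272

`start of month` rewinds 2031-06-18 to 2031-06-01.
28 days remain in September 2030 after the 2nd (30 − 2).
Full months from October 2030 through May 2031 contribute their day counts.
Then 1 day into June 2031.
Total: 28 + 31 + 30 + 31 + 31 + 28 + 31 + 30 + 31 + 1 = 272.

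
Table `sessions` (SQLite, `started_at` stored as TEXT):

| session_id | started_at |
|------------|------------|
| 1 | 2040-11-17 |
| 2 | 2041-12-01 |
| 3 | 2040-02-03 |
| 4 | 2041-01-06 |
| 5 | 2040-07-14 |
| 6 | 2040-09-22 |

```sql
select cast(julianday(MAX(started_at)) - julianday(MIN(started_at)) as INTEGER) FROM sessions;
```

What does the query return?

667

MIN = 2040-02-03, MAX = 2041-12-01.
26 days remain in February 2040 after the 3rd (29 − 3).
Full months from March 2040 through November 2041 contribute their day counts.
Then 1 day into December 2041.
Total: 26 + 31 + 30 + 31 + 30 + 31 + 31 + 30 + 31 + 30 + 31 + 31 + 28 + 31 + 30 + 31 + 30 + 31 + 31 + 30 + 31 + 30 + 1 = 667.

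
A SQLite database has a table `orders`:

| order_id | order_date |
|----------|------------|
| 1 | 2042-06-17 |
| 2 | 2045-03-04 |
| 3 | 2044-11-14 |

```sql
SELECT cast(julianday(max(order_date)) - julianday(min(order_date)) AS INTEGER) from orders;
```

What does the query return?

991

MIN = 2042-06-17, MAX = 2045-03-04.
13 days remain in June 2042 after the 17th (30 − 17).
Full months from July 2042 through February 2045 contribute their day counts.
Then 4 days into March 2045.
Total: 13 + 31 + 31 + 30 + 31 + 30 + 31 + 31 + 28 + 31 + 30 + 31 + 30 + 31 + 31 + 30 + 31 + 30 + 31 + 31 + 29 + 31 + 30 + 31 + 30 + 31 + 31 + 30 + 31 + 30 + 31 + 31 + 28 + 4 = 991.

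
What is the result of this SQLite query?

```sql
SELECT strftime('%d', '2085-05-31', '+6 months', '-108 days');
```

15

First apply '+6 months', '-108 days': 2085-05-31 → 2085-08-15.
`%d` extracts the 2-digit day of month: 15.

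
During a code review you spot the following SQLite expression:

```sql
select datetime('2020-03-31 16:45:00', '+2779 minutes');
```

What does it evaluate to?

2779 minutes = 46h 19m; +2779 minutes from 2020-03-31 16:45:00 is 2020-04-02 15:04:00 (crosses midnight).

2020-04-02 15:04:00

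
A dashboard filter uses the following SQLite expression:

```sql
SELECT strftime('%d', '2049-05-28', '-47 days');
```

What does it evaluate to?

First apply '-47 days': 2049-05-28 → 2049-04-11.
`%d` extracts the 2-digit day of month: 11.

11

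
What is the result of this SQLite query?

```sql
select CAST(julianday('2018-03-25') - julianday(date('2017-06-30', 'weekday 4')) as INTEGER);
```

`weekday 4` advances to the next Thursday; 2017-06-30 is a Friday, so it moves forward to 2017-07-06.
25 days remain in July 2017 after the 6th (31 − 6).
Full months from August 2017 through February 2018 contribute their day counts.
Then 25 days into March 2018.
Total: 25 + 31 + 30 + 31 + 30 + 31 + 31 + 28 + 25 = 262.

262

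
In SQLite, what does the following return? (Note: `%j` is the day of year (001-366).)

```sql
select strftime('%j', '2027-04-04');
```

094

Day-of-year for 2027-04-04: days since 2027-01-01 inclusive = 94, zero-padded to 094.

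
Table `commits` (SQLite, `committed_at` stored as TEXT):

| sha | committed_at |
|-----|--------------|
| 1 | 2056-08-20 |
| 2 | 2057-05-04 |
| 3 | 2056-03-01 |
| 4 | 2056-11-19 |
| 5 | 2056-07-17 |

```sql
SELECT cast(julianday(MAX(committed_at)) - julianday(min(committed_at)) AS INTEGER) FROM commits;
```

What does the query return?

429

MIN = 2056-03-01, MAX = 2057-05-04.
30 days remain in March 2056 after the 1st (31 − 1).
Full months from April 2056 through April 2057 contribute their day counts.
Then 4 days into May 2057.
Total: 30 + 30 + 31 + 30 + 31 + 31 + 30 + 31 + 30 + 31 + 31 + 28 + 31 + 30 + 4 = 429.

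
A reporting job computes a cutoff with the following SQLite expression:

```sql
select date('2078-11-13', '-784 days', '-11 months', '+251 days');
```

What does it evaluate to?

Applying '-784 days' to 2078-11-13: counting 784 days back gives 2076-09-20.
Adding -11 months to 2076-09-20 gives 2075-10-20.
Applying '+251 days' to 2075-10-20: counting 251 days forward gives 2076-06-27.

2076-06-27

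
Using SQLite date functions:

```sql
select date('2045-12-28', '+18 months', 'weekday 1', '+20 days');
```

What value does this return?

Adding +18 months to 2045-12-28 gives 2047-06-28.
`weekday 1` advances to the next Monday; 2047-06-28 is a Friday, so it moves forward to 2047-07-01.
Advancing 20 more days within July lands on 2047-07-21.

2047-07-21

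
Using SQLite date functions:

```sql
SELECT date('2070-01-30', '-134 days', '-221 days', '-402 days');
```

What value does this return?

2068-01-04

Applying '-134 days' to 2070-01-30: counting 134 days back gives 2069-09-18.
Applying '-221 days' to 2069-09-18: counting 221 days back gives 2069-02-09.
Applying '-402 days' to 2069-02-09: counting 402 days back gives 2068-01-04.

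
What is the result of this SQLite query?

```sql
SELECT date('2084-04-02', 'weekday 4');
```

`weekday 4` advances to the next Thursday; 2084-04-02 is a Sunday, so it moves forward to 2084-04-06.

2084-04-06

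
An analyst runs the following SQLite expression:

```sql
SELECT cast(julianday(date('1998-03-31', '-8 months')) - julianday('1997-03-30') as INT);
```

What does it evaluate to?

Adding -8 months to 1998-03-31 gives 1997-07-31.
1 day remains in March 1997 after the 30th (31 − 30).
April 1997: 30 days.
May 1997: 31 days.
June 1997: 30 days.
Then 31 days into July 1997.
Total: 1 + 30 + 31 + 30 + 31 = 123.

123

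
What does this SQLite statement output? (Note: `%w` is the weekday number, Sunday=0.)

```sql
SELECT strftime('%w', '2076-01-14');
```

2076-01-14 is a Tuesday; with Sunday=0 that is 2.

2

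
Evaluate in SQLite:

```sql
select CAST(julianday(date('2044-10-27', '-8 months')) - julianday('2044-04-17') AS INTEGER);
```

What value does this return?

Adding -8 months to 2044-10-27 gives 2044-02-27.
2 days remain in February 2044 after the 27th (29 − 27).
March 2044: 31 days.
Then 17 days into April 2044.
Total: 2 + 31 + 17 = 50.
The subtraction is earlier − later, so the result is −50 → -50.

-50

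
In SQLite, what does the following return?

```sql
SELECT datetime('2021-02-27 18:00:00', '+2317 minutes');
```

2021-03-01 08:37:00

2317 minutes = 38h 37m; +2317 minutes from 2021-02-27 18:00:00 is 2021-03-01 08:37:00 (crosses midnight).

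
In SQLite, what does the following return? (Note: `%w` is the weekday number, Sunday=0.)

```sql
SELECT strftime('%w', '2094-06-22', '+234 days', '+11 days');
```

2

First apply '+234 days', '+11 days': 2094-06-22 → 2095-02-22.
2095-02-22 is a Tuesday; with Sunday=0 that is 2.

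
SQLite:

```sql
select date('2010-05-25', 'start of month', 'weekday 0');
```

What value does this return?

2010-05-02

`start of month` rewinds 2010-05-25 to 2010-05-01.
`weekday 0` advances to the next Sunday; 2010-05-01 is a Saturday, so it moves forward to 2010-05-02.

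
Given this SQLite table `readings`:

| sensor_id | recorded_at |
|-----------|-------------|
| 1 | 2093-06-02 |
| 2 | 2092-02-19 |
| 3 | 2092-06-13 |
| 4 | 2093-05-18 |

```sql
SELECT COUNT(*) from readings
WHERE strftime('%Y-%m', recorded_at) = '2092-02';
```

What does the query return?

Rows with year-month 2092-02: 2092-02-19 → 1.

1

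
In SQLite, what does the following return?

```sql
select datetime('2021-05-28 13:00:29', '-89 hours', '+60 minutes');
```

2021-05-24 21:00:29

-89 hours from 2021-05-28 13:00:29 is 2021-05-24 20:00:29 (crosses midnight).
60 minutes = 1h 0m; +60 minutes from 2021-05-24 20:00:29 is 2021-05-24 21:00:29.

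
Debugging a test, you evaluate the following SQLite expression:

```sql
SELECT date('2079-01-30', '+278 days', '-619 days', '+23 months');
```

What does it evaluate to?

2080-01-23

Applying '+278 days' to 2079-01-30: counting 278 days forward gives 2079-11-04.
Applying '-619 days' to 2079-11-04: counting 619 days back gives 2078-02-23.
Adding +23 months to 2078-02-23 gives 2080-01-23.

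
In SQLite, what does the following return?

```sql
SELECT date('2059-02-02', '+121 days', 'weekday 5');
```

Applying '+121 days' to 2059-02-02: counting 121 days forward gives 2059-06-03.
`weekday 5` advances to the next Friday; 2059-06-03 is a Tuesday, so it moves forward to 2059-06-06.

2059-06-06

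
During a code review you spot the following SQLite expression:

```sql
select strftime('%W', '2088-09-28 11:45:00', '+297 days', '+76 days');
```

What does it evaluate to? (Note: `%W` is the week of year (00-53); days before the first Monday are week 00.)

40

First apply '+297 days', '+76 days': 2088-09-28 11:45:00 → 2089-10-06 11:45:00.
2089-10-06 is a Thursday. SQLite's %W counts Mondays since the year started; the result is 40.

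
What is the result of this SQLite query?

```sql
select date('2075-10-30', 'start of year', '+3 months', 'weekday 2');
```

2075-04-02

`start of year` rewinds 2075-10-30 to 2075-01-01.
Adding +3 months to 2075-01-01 gives 2075-04-01.
`weekday 2` advances to the next Tuesday; 2075-04-01 is a Monday, so it moves forward to 2075-04-02.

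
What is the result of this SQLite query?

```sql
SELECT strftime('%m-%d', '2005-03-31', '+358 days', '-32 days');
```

02-20

First apply '+358 days', '-32 days': 2005-03-31 → 2006-02-20.
`%m-%d` extracts the month-day: 02-20.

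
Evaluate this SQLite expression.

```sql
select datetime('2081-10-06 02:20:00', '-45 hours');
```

2081-10-04 05:20:00

-45 hours from 2081-10-06 02:20:00 is 2081-10-04 05:20:00 (crosses midnight).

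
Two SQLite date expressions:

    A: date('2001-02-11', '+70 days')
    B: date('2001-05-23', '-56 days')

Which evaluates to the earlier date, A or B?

B

A = 2001-04-22.
B = 2001-03-28.
B is earlier.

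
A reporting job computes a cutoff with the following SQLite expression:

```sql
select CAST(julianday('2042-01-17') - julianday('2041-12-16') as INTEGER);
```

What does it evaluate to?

32

15 days remain in December 2041 after the 16th (31 − 16).
Then 17 days into January 2042.
Total: 15 + 17 = 32.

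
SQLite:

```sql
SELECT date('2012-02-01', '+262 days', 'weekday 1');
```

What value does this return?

Applying '+262 days' to 2012-02-01: counting 262 days forward gives 2012-10-20.
`weekday 1` advances to the next Monday; 2012-10-20 is a Saturday, so it moves forward to 2012-10-22.

2012-10-22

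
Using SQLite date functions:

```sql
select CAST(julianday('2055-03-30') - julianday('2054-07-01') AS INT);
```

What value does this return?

30 days remain in July 2054 after the 1st (31 − 1).
Full months from August 2054 through February 2055 contribute their day counts.
Then 30 days into March 2055.
Total: 30 + 31 + 30 + 31 + 30 + 31 + 31 + 28 + 30 = 272.

272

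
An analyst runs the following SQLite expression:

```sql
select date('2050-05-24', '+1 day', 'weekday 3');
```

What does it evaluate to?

Advancing 1 more day within May lands on 2050-05-25.
`weekday 3` advances to the next Wednesday; 2050-05-25 is already a Wednesday, so it stays at 2050-05-25.

2050-05-25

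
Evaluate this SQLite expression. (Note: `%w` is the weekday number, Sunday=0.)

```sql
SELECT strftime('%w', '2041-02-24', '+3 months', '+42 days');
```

First apply '+3 months', '+42 days': 2041-02-24 → 2041-07-05.
2041-07-05 is a Friday; with Sunday=0 that is 5.

5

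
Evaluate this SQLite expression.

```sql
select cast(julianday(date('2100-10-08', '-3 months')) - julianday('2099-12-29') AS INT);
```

191

Adding -3 months to 2100-10-08 gives 2100-07-08.
2 days remain in December 2099 after the 29th (31 − 29).
Full months from January 2100 through June 2100 contribute their day counts.
Then 8 days into July 2100.
Total: 2 + 31 + 28 + 31 + 30 + 31 + 30 + 8 = 191.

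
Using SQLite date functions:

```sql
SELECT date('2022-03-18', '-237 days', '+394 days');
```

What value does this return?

Applying '-237 days' to 2022-03-18: counting 237 days back gives 2021-07-24.
Applying '+394 days' to 2021-07-24: counting 394 days forward gives 2022-08-22.

2022-08-22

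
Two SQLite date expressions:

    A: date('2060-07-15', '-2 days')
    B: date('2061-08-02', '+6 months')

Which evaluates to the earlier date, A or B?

A = 2060-07-13.
B = 2062-02-02.
A is earlier.

A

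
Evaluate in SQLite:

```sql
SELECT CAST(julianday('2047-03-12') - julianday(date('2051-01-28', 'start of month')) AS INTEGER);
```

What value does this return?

`start of month` rewinds 2051-01-28 to 2051-01-01.
19 days remain in March 2047 after the 12th (31 − 12).
Full months from April 2047 through December 2050 contribute their day counts.
Then 1 day into January 2051.
Total: 19 + 30 + 31 + 30 + 31 + 31 + 30 + 31 + 30 + 31 + 31 + 29 + 31 + 30 + 31 + 30 + 31 + 31 + 30 + 31 + 30 + 31 + 31 + 28 + 31 + 30 + 31 + 30 + 31 + 31 + 30 + 31 + 30 + 31 + 31 + 28 + 31 + 30 + 31 + 30 + 31 + 31 + 30 + 31 + 30 + 31 + 1 = 1391.
The subtraction is earlier − later, so the result is −1391 → -1391.

-1391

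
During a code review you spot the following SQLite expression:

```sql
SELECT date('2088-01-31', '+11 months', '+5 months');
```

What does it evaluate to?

2089-05-31

Adding +11 months to 2088-01-31 gives 2088-12-31.
Adding +5 months to 2088-12-31 gives 2089-05-31.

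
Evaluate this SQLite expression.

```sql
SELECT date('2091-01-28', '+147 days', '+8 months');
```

2092-02-24

Applying '+147 days' to 2091-01-28: counting 147 days forward gives 2091-06-24.
Adding +8 months to 2091-06-24 gives 2092-02-24.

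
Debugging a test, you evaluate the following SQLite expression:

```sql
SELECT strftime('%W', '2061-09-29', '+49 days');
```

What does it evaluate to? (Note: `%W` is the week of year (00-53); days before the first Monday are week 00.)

46

First apply '+49 days': 2061-09-29 → 2061-11-17.
2061-11-17 is a Thursday. SQLite's %W counts Mondays since the year started; the result is 46.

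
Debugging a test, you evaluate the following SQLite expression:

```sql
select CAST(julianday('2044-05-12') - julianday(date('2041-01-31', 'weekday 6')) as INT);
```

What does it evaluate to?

`weekday 6` advances to the next Saturday; 2041-01-31 is a Thursday, so it moves forward to 2041-02-02.
26 days remain in February 2041 after the 2nd (28 − 2).
Full months from March 2041 through April 2044 contribute their day counts.
Then 12 days into May 2044.
Total: 26 + 31 + 30 + 31 + 30 + 31 + 31 + 30 + 31 + 30 + 31 + 31 + 28 + 31 + 30 + 31 + 30 + 31 + 31 + 30 + 31 + 30 + 31 + 31 + 28 + 31 + 30 + 31 + 30 + 31 + 31 + 30 + 31 + 30 + 31 + 31 + 29 + 31 + 30 + 12 = 1195.

1195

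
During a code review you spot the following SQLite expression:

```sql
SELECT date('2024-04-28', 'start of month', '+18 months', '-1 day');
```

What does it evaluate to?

2025-09-30

`start of month` rewinds 2024-04-28 to 2024-04-01.
Adding +18 months to 2024-04-01 gives 2025-10-01.
Going back 1 day from 2025-10-01 reaches 2025-09-30 (last day of September, 30 days).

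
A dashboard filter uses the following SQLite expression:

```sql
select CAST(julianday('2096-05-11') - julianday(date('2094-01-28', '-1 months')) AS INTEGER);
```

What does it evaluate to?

Adding -1 month to 2094-01-28 gives 2093-12-28.
3 days remain in December 2093 after the 28th (31 − 28).
Full months from January 2094 through April 2096 contribute their day counts.
Then 11 days into May 2096.
Total: 3 + 31 + 28 + 31 + 30 + 31 + 30 + 31 + 31 + 30 + 31 + 30 + 31 + 31 + 28 + 31 + 30 + 31 + 30 + 31 + 31 + 30 + 31 + 30 + 31 + 31 + 29 + 31 + 30 + 11 = 865.

865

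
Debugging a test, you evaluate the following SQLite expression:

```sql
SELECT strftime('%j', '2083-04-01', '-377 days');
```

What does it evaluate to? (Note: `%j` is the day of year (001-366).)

079

First apply '-377 days': 2083-04-01 → 2082-03-20.
Day-of-year for 2082-03-20: days since 2082-01-01 inclusive = 79, zero-padded to 079.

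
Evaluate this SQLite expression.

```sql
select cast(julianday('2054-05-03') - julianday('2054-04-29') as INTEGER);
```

4

1 day remains in April 2054 after the 29th (30 − 29).
Then 3 days into May 2054.
Total: 1 + 3 = 4.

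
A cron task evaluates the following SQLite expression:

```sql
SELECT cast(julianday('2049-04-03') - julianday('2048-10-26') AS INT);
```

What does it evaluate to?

159

5 days remain in October 2048 after the 26th (31 − 26).
November 2048: 30 days.
December 2048: 31 days.
January 2049: 31 days.
February 2049: 28 days.
March 2049: 31 days.
Then 3 days into April 2049.
Total: 5 + 30 + 31 + 31 + 28 + 31 + 3 = 159.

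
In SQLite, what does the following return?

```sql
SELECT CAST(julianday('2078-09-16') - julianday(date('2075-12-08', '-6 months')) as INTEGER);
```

1196

Adding -6 months to 2075-12-08 gives 2075-06-08.
22 days remain in June 2075 after the 8th (30 − 8).
Full months from July 2075 through August 2078 contribute their day counts.
Then 16 days into September 2078.
Total: 22 + 31 + 31 + 30 + 31 + 30 + 31 + 31 + 29 + 31 + 30 + 31 + 30 + 31 + 31 + 30 + 31 + 30 + 31 + 31 + 28 + 31 + 30 + 31 + 30 + 31 + 31 + 30 + 31 + 30 + 31 + 31 + 28 + 31 + 30 + 31 + 30 + 31 + 31 + 16 = 1196.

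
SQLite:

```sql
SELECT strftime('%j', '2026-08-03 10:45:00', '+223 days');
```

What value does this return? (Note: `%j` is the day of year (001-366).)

073

First apply '+223 days': 2026-08-03 10:45:00 → 2027-03-14 10:45:00.
Day-of-year for 2027-03-14: days since 2027-01-01 inclusive = 73, zero-padded to 073.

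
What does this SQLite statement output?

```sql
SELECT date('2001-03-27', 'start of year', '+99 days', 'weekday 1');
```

2001-04-16

`start of year` rewinds 2001-03-27 to 2001-01-01.
Applying '+99 days' to 2001-01-01: counting 99 days forward gives 2001-04-10.
`weekday 1` advances to the next Monday; 2001-04-10 is a Tuesday, so it moves forward to 2001-04-16.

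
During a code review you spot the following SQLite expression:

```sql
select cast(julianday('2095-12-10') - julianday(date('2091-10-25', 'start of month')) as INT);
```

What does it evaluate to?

`start of month` rewinds 2091-10-25 to 2091-10-01.
30 days remain in October 2091 after the 1st (31 − 1).
Full months from November 2091 through November 2095 contribute their day counts.
Then 10 days into December 2095.
Total: 30 + 30 + 31 + 31 + 29 + 31 + 30 + 31 + 30 + 31 + 31 + 30 + 31 + 30 + 31 + 31 + 28 + 31 + 30 + 31 + 30 + 31 + 31 + 30 + 31 + 30 + 31 + 31 + 28 + 31 + 30 + 31 + 30 + 31 + 31 + 30 + 31 + 30 + 31 + 31 + 28 + 31 + 30 + 31 + 30 + 31 + 31 + 30 + 31 + 30 + 10 = 1531.

1531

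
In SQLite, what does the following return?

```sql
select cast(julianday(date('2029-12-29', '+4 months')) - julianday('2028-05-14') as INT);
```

715

Adding +4 months to 2029-12-29 gives 2030-04-29.
17 days remain in May 2028 after the 14th (31 − 14).
Full months from June 2028 through March 2030 contribute their day counts.
Then 29 days into April 2030.
Total: 17 + 30 + 31 + 31 + 30 + 31 + 30 + 31 + 31 + 28 + 31 + 30 + 31 + 30 + 31 + 31 + 30 + 31 + 30 + 31 + 31 + 28 + 31 + 29 = 715.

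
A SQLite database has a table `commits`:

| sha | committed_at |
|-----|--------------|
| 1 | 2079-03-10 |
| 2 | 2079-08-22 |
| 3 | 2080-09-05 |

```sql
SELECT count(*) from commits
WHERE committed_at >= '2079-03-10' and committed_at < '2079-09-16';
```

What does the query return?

2

Rows in [2079-03-10, 2079-09-16): 2079-03-10, 2079-08-22 → 2 rows.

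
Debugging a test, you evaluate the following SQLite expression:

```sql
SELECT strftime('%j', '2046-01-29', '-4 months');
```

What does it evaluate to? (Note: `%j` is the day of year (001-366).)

First apply '-4 months': 2046-01-29 → 2045-09-29.
Day-of-year for 2045-09-29: days since 2045-01-01 inclusive = 272, zero-padded to 272.

272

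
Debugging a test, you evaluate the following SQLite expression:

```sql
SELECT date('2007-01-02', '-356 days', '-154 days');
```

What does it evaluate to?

2005-08-10

Applying '-356 days' to 2007-01-02: counting 356 days back gives 2006-01-11.
Applying '-154 days' to 2006-01-11: counting 154 days back gives 2005-08-10.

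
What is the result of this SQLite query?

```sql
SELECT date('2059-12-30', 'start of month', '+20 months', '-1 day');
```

`start of month` rewinds 2059-12-30 to 2059-12-01.
Adding +20 months to 2059-12-01 gives 2061-08-01.
Going back 1 day from 2061-08-01 reaches 2061-07-31 (last day of July, 31 days).

2061-07-31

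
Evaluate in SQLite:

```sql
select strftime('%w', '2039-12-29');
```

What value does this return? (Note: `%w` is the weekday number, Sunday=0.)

4

2039-12-29 is a Thursday; with Sunday=0 that is 4.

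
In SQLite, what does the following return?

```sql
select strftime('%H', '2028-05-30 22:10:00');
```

22

`%H` extracts the 2-digit hour (00-23): 22.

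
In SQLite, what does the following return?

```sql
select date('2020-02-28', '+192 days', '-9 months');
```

Applying '+192 days' to 2020-02-28: counting 192 days forward gives 2020-09-07.
Adding -9 months to 2020-09-07 gives 2019-12-07.

2019-12-07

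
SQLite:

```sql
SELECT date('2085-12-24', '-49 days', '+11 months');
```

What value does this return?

2086-10-05

Applying '-49 days' to 2085-12-24: counting 49 days back gives 2085-11-05.
Adding +11 months to 2085-11-05 gives 2086-10-05.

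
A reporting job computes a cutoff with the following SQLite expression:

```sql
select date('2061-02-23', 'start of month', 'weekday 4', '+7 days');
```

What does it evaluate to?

2061-02-10

`start of month` rewinds 2061-02-23 to 2061-02-01.
`weekday 4` advances to the next Thursday; 2061-02-01 is a Tuesday, so it moves forward to 2061-02-03.
Advancing 7 more days within February lands on 2061-02-10.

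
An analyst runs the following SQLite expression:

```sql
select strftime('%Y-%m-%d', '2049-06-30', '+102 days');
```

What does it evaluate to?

2049-10-10

First apply '+102 days': 2049-06-30 → 2049-10-10.
`%Y-%m-%d` extracts the ISO date: 2049-10-10.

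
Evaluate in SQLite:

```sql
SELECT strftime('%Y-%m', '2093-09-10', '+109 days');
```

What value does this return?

First apply '+109 days': 2093-09-10 → 2093-12-28.
`%Y-%m` extracts the year-month: 2093-12.

2093-12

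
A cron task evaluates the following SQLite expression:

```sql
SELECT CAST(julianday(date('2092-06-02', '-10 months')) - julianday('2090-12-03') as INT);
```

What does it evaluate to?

242

Adding -10 months to 2092-06-02 gives 2091-08-02.
28 days remain in December 2090 after the 3rd (31 − 3).
Full months from January 2091 through July 2091 contribute their day counts.
Then 2 days into August 2091.
Total: 28 + 31 + 28 + 31 + 30 + 31 + 30 + 31 + 2 = 242.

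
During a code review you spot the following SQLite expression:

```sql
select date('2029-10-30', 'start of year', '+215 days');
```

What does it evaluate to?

`start of year` rewinds 2029-10-30 to 2029-01-01.
Applying '+215 days' to 2029-01-01: counting 215 days forward gives 2029-08-04.

2029-08-04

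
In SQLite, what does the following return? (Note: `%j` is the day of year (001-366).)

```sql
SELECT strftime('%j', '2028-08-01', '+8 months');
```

091

First apply '+8 months': 2028-08-01 → 2029-04-01.
Day-of-year for 2029-04-01: days since 2029-01-01 inclusive = 91, zero-padded to 091.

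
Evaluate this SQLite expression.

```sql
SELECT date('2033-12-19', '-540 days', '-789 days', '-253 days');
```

Applying '-540 days' to 2033-12-19: counting 540 days back gives 2032-06-27.
Applying '-789 days' to 2032-06-27: counting 789 days back gives 2030-04-30.
Applying '-253 days' to 2030-04-30: counting 253 days back gives 2029-08-20.

2029-08-20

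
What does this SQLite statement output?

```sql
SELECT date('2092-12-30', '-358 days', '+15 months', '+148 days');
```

2093-09-02

Applying '-358 days' to 2092-12-30: counting 358 days back gives 2092-01-07.
Adding +15 months to 2092-01-07 gives 2093-04-07.
Applying '+148 days' to 2093-04-07: counting 148 days forward gives 2093-09-02.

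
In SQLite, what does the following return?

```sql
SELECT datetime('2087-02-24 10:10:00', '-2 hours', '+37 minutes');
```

-2 hours from 2087-02-24 10:10:00 is 2087-02-24 08:10:00.
+37 minutes from 2087-02-24 08:10:00 is 2087-02-24 08:47:00.

2087-02-24 08:47:00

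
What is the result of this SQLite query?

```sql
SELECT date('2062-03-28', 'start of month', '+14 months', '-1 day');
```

`start of month` rewinds 2062-03-28 to 2062-03-01.
Adding +14 months to 2062-03-01 gives 2063-05-01.
Going back 1 day from 2063-05-01 reaches 2063-04-30 (last day of April, 30 days).

2063-04-30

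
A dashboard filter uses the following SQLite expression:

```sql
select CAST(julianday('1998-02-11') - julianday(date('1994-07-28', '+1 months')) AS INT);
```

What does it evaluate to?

Adding +1 month to 1994-07-28 gives 1994-08-28.
3 days remain in August 1994 after the 28th (31 − 28).
Full months from September 1994 through January 1998 contribute their day counts.
Then 11 days into February 1998.
Total: 3 + 30 + 31 + 30 + 31 + 31 + 28 + 31 + 30 + 31 + 30 + 31 + 31 + 30 + 31 + 30 + 31 + 31 + 29 + 31 + 30 + 31 + 30 + 31 + 31 + 30 + 31 + 30 + 31 + 31 + 28 + 31 + 30 + 31 + 30 + 31 + 31 + 30 + 31 + 30 + 31 + 31 + 11 = 1263.

1263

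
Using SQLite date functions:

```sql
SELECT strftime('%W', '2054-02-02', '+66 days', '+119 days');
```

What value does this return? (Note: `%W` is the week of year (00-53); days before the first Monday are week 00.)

31

First apply '+66 days', '+119 days': 2054-02-02 → 2054-08-06.
2054-08-06 is a Thursday. SQLite's %W counts Mondays since the year started; the result is 31.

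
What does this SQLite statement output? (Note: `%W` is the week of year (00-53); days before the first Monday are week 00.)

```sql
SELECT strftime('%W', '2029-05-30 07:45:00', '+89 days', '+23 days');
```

38

First apply '+89 days', '+23 days': 2029-05-30 07:45:00 → 2029-09-19 07:45:00.
2029-09-19 is a Wednesday. SQLite's %W counts Mondays since the year started; the result is 38.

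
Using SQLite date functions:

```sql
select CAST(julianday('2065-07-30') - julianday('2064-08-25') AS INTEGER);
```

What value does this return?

6 days remain in August 2064 after the 25th (31 − 25).
Full months from September 2064 through June 2065 contribute their day counts.
Then 30 days into July 2065.
Total: 6 + 30 + 31 + 30 + 31 + 31 + 28 + 31 + 30 + 31 + 30 + 30 = 339.

339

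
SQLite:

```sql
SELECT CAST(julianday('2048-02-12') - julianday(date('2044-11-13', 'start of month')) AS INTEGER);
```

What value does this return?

`start of month` rewinds 2044-11-13 to 2044-11-01.
29 days remain in November 2044 after the 1st (30 − 1).
Full months from December 2044 through January 2048 contribute their day counts.
Then 12 days into February 2048.
Total: 29 + 31 + 31 + 28 + 31 + 30 + 31 + 30 + 31 + 31 + 30 + 31 + 30 + 31 + 31 + 28 + 31 + 30 + 31 + 30 + 31 + 31 + 30 + 31 + 30 + 31 + 31 + 28 + 31 + 30 + 31 + 30 + 31 + 31 + 30 + 31 + 30 + 31 + 31 + 12 = 1198.

1198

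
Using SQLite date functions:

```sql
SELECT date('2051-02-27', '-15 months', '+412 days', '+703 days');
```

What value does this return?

2052-12-16

Adding -15 months to 2051-02-27 gives 2049-11-27.
Applying '+412 days' to 2049-11-27: counting 412 days forward gives 2051-01-13.
Applying '+703 days' to 2051-01-13: counting 703 days forward gives 2052-12-16.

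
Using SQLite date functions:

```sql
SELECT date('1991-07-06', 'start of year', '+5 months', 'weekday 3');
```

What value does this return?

`start of year` rewinds 1991-07-06 to 1991-01-01.
Adding +5 months to 1991-01-01 gives 1991-06-01.
`weekday 3` advances to the next Wednesday; 1991-06-01 is a Saturday, so it moves forward to 1991-06-05.

1991-06-05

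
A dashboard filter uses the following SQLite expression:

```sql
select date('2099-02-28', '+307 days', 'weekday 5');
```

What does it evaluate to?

2100-01-01

Applying '+307 days' to 2099-02-28: counting 307 days forward gives 2100-01-01.
`weekday 5` advances to the next Friday; 2100-01-01 is already a Friday, so it stays at 2100-01-01.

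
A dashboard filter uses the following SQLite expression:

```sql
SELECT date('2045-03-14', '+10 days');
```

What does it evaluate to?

2045-03-24

Advancing 10 more days within March lands on 2045-03-24.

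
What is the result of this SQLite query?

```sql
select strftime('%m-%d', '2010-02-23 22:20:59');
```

02-23

`%m-%d` extracts the month-day: 02-23.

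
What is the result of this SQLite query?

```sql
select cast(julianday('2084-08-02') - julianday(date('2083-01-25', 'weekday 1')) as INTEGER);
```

`weekday 1` advances to the next Monday; 2083-01-25 is already a Monday, so it stays at 2083-01-25.
6 days remain in January 2083 after the 25th (31 − 25).
Full months from February 2083 through July 2084 contribute their day counts.
Then 2 days into August 2084.
Total: 6 + 28 + 31 + 30 + 31 + 30 + 31 + 31 + 30 + 31 + 30 + 31 + 31 + 29 + 31 + 30 + 31 + 30 + 31 + 2 = 555.

555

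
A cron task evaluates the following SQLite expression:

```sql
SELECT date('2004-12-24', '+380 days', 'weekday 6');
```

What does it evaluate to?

2006-01-14

Applying '+380 days' to 2004-12-24: counting 380 days forward gives 2006-01-08.
`weekday 6` advances to the next Saturday; 2006-01-08 is a Sunday, so it moves forward to 2006-01-14.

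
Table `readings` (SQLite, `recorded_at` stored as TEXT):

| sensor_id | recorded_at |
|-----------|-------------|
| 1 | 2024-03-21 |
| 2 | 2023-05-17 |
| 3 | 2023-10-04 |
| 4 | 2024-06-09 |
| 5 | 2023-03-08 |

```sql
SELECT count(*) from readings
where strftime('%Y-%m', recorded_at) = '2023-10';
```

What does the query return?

Rows with year-month 2023-10: 2023-10-04 → 1.

1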